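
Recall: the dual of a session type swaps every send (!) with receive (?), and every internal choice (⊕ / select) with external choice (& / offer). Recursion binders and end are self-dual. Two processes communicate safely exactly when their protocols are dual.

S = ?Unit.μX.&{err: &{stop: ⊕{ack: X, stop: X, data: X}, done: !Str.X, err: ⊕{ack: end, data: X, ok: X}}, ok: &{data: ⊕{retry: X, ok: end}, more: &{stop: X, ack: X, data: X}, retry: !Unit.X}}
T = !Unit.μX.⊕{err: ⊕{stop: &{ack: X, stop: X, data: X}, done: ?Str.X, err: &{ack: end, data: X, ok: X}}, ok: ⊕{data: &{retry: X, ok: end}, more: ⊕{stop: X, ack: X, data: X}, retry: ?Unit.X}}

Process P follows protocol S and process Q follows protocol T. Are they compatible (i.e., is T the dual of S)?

?Unit | !Unit  match
  μX | μX  match (rec unchanged)
    &{err,ok} | ⊕{err,ok}  match same labels
      • err:
        &{stop,done,err} | ⊕{stop,done,err}  match same labels
          • stop:
            ⊕{ack,stop,data} | &{ack,stop,data}  match same labels
              • ack:
                X | X  match
              • stop:
                X | X  match
              • data:
                X | X  match
          • done:
            !Str | ?Str  match
              X | X  match
          • err:
            ⊕{ack,data,ok} | &{ack,data,ok}  match same labels
              • ack:
                end | end  match
              • data:
                X | X  match
              • ok:
                X | X  match
      • ok:
        &{data,more,retry} | ⊕{data,more,retry}  match same labels
          • data:
            ⊕{retry,ok} | &{retry,ok}  match same labels
              • retry:
                X | X  match
              • ok:
                end | end  match
          • more:
            &{stop,ack,data} | ⊕{stop,ack,data}  match same labels
              • stop:
                X | X  match
              • ack:
                X | X  match
              • data:
                X | X  match
          • retry:
            !Unit | ?Unit  match
              X | X  match

YES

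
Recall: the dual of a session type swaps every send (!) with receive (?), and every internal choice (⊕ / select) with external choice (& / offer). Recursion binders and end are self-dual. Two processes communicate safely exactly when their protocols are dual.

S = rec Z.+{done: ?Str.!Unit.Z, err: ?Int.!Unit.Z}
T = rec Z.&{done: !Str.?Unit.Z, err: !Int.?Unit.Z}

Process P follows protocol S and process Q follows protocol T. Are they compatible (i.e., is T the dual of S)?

YES

rec Z | rec Z  ✓ (binder kept)
  +{done,err} | &{done,err}  ✓ label sets agree
    • done:
      ?Str | !Str  ✓
        !Unit | ?Unit  ✓
          Z | Z  ✓
    • err:
      ?Int | !Int  ✓
        !Unit | ?Unit  ✓
          Z | Z  ✓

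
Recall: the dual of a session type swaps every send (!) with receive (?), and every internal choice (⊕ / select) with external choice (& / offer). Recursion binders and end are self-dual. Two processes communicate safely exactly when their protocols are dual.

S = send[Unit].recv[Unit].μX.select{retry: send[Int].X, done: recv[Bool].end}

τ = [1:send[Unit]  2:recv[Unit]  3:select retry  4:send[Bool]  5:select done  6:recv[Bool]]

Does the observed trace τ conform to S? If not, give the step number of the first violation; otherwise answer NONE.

[1] send[Unit]  match  cont: recv[Unit].μX.…
[2] recv[Unit]  match  cont: μX.…
[3] select retry  match  cont: send[Int].μX.…
[4] got send[Bool], protocol expects send[Int]  ✗

4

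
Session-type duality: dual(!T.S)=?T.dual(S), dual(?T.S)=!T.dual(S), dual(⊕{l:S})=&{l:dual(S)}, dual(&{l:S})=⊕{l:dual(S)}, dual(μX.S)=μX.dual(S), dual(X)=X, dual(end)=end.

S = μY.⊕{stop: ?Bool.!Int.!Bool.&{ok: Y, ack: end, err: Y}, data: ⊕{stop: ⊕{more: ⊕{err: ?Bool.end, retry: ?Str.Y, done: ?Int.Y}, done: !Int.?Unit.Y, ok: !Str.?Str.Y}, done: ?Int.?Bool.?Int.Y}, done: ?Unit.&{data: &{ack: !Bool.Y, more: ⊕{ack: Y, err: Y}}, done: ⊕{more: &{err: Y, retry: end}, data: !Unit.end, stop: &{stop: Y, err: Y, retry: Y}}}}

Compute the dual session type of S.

μY.&{stop: !Bool.?Int.?Bool.⊕{ok: Y, ack: end, err: Y}, data: &{stop: &{more: &{err: !Bool.end, retry: !Str.Y, done: !Int.Y}, done: ?Int.!Unit.Y, ok: ?Str.!Str.Y}, done: !Int.!Bool.!Int.Y}, done: !Unit.⊕{data: ⊕{ack: ?Bool.Y, more: &{ack: Y, err: Y}}, done: &{more: ⊕{err: Y, retry: end}, data: ?Unit.end, stop: ⊕{stop: Y, err: Y, retry: Y}}}}

μY ↦ μY  (rec unchanged)
  ⊕{stop,data,done} ↦ &{stop,data,done}  (select→offer)
    case stop:
      ?Bool ↦ !Bool
        !Int ↦ ?Int
          !Bool ↦ ?Bool
            &{ok,ack,err} ↦ ⊕{ok,ack,err}  (offer→select)
              case ok:
                Y ↦ Y
              case ack:
                end ↦ end
              case err:
                Y ↦ Y
    case data:
      ⊕{stop,done} ↦ &{stop,done}  (select→offer)
        case stop:
          ⊕{more,done,ok} ↦ &{more,done,ok}  (select→offer)
            case more:
              ⊕{err,retry,done} ↦ &{err,retry,done}  (select→offer)
                case err:
                  ?Bool ↦ !Bool
                    end ↦ end
                case retry:
                  ?Str ↦ !Str
                    Y ↦ Y
                case done:
                  ?Int ↦ !Int
                    Y ↦ Y
            case done:
              !Int ↦ ?Int
                ?Unit ↦ !Unit
                  Y ↦ Y
            case ok:
              !Str ↦ ?Str
                ?Str ↦ !Str
                  Y ↦ Y
        case done:
          ?Int ↦ !Int
            ?Bool ↦ !Bool
              ?Int ↦ !Int
                Y ↦ Y
    case done:
      ?Unit ↦ !Unit
        &{data,done} ↦ ⊕{data,done}  (offer→select)
          case data:
            &{ack,more} ↦ ⊕{ack,more}  (offer→select)
              case ack:
                !Bool ↦ ?Bool
                  Y ↦ Y
              case more:
                ⊕{ack,err} ↦ &{ack,err}  (select→offer)
                  case ack:
                    Y ↦ Y
                  case err:
                    Y ↦ Y
          case done:
            ⊕{more,data,stop} ↦ &{more,data,stop}  (select→offer)
              case more:
                &{err,retry} ↦ ⊕{err,retry}  (offer→select)
                  case err:
                    Y ↦ Y
                  case retry:
                    end ↦ end
              case data:
                !Unit ↦ ?Unit
                  end ↦ end
              case stop:
                &{stop,err,retry} ↦ ⊕{stop,err,retry}  (offer→select)
                  case stop:
                    Y ↦ Y
                  case err:
                    Y ↦ Y
                  case retry:
                    Y ↦ Y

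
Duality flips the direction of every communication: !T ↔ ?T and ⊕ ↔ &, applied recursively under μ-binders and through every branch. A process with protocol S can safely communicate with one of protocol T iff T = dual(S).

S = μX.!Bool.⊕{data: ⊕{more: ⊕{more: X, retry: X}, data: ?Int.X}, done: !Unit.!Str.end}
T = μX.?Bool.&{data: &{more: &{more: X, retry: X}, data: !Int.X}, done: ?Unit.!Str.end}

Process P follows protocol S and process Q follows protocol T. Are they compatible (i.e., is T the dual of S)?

NO

μX | μX  ok (μ self-dual)
  !Bool | ?Bool  ok
    ⊕{data,done} | &{data,done}  ok labels match
      case data:
        ⊕{more,data} | &{more,data}  ok labels match
          case more:
            ⊕{more,retry} | &{more,retry}  ok labels match
              case more:
                X | X  ok
              case retry:
                X | X  ok
          case data:
            ?Int | !Int  ok
              X | X  ok
      case done:
        !Unit | ?Unit  ok
          !Str | !Str  ✗ same direction on both sides — not dual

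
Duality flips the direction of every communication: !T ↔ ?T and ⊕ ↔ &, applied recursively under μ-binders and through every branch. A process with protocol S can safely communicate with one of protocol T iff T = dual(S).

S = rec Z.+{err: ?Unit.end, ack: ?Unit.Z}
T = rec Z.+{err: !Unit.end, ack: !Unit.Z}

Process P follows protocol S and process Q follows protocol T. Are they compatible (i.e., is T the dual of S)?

NO

rec Z vs rec Z  ok (μ self-dual)
  +{err,ack} vs +{err,ack}  ✗ choice polarity not flipped — not dual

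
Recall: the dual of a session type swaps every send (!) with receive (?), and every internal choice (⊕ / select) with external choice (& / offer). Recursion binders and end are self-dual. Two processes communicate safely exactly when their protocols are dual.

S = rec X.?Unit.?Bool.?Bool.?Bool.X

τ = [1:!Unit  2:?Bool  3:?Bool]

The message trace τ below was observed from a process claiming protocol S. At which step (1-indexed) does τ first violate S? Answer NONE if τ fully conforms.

1

[1] got !Unit, protocol expects ?Unit  ✗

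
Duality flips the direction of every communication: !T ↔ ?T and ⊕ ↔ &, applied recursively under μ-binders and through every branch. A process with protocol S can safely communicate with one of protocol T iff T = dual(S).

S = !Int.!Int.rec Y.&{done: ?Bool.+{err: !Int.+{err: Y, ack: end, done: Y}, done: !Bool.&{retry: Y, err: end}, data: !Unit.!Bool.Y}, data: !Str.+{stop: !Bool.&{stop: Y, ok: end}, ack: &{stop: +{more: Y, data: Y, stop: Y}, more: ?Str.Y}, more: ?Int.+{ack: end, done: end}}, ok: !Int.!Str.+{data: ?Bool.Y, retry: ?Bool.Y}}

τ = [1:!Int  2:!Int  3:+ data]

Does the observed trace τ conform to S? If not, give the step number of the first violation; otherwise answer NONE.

3

step 1: !Int  match  residual = !Int.rec Y.…
step 2: !Int  match  residual = rec Y.…
step 3: got + data, protocol expects & done or & data or & ok  ✗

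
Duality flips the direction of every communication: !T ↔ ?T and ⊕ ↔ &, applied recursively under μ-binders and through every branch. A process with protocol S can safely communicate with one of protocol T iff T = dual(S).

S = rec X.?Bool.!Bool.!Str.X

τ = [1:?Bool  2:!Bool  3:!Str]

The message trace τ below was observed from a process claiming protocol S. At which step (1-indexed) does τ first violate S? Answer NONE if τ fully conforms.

NONE

step 1: ?Bool  ok  cont: !Bool.!Str.rec X.…
step 2: !Bool  ok  cont: !Str.rec X.…
step 3: !Str  ok  cont: rec X.…
all 3 steps conform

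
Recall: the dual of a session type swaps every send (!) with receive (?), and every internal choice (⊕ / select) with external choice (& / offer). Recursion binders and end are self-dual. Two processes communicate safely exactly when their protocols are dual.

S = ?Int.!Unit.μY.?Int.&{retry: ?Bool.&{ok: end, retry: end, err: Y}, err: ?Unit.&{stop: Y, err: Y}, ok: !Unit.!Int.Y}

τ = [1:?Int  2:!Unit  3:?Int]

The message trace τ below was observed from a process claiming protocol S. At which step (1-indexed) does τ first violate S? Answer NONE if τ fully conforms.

NONE

[1] ?Int  ✓  now at !Unit.μY.…
[2] !Unit  ✓  now at μY.…
[3] ?Int  ✓  now at &{retry: ?Bool.&{ok: end, retry: end, err: μY.…}, err: ?Unit.&{stop: μY.…, err: μY.…}, ok: !Unit.!Int.μY.…}
all 3 steps conform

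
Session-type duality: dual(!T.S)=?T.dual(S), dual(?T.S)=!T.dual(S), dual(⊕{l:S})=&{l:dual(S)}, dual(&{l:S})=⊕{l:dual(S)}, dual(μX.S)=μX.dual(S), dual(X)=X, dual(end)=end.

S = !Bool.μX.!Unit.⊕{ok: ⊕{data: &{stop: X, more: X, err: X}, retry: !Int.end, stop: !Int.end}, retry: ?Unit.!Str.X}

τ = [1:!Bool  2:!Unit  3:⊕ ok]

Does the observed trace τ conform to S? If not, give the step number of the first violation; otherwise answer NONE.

NONE

[1] !Bool  ok  residual = μX.…
[2] !Unit  ok  residual = ⊕{ok: ⊕{data: &{stop: μX.…, more: μX.…, err: μX.…}, retry: !Int.end, stop: !Int.end}, retry: ?Unit.!Str.μX.…}
[3] ⊕ ok  ok  residual = ⊕{data: &{stop: μX.…, more: μX.…, err: μX.…}, retry: !Int.end, stop: !Int.end}
trace exhausted — no violation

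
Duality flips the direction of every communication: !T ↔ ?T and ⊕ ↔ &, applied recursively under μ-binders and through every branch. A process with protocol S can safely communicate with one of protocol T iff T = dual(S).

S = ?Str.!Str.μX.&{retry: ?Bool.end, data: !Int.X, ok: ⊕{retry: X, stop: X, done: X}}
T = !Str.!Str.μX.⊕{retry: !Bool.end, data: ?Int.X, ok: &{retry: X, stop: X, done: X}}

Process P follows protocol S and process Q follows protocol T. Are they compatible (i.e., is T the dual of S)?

NO

?Str vs !Str  match
  !Str vs !Str  ✗ same direction on both sides — not dual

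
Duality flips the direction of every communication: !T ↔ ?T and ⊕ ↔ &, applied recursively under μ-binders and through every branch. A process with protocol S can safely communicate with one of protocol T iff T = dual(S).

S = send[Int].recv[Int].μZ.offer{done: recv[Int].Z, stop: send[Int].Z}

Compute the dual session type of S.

send[Int] ↦ recv[Int]
  recv[Int] ↦ send[Int]
    μZ ↦ μZ  (μ self-dual)
      offer{done,stop} ↦ select{done,stop}  (offer→select)
        case done:
          recv[Int] ↦ send[Int]
            Z ↦ Z
        case stop:
          send[Int] ↦ recv[Int]
            Z ↦ Z

recv[Int].send[Int].μZ.select{done: send[Int].Z, stop: recv[Int].Z}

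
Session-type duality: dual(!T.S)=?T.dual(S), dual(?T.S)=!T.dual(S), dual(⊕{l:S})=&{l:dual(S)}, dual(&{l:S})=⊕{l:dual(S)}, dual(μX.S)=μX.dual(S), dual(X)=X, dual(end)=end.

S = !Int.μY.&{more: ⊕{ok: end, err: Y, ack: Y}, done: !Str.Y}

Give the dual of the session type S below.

!Int ↦ ?Int
  μY ↦ μY  (μ self-dual)
    &{more,done} ↦ ⊕{more,done}  (&→⊕)
      [more]
        ⊕{ok,err,ack} ↦ &{ok,err,ack}  (⊕→&)
          [ok]
            dual(end) = end
          [err]
            dual(Y) = Y
          [ack]
            dual(Y) = Y
      [done]
        !Str ↦ ?Str
          dual(Y) = Y

?Int.μY.⊕{more: &{ok: end, err: Y, ack: Y}, done: ?Str.Y}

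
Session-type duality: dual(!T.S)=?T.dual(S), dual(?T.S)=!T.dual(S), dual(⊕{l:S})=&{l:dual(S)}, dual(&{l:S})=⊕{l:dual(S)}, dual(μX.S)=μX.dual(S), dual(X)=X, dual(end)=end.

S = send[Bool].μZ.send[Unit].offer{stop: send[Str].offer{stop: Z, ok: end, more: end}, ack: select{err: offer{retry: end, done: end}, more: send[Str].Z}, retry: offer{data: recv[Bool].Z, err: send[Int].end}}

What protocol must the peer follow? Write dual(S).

send[Bool] = recv[Bool]
  μZ = μZ  (rec unchanged)
    send[Unit] = recv[Unit]
      offer{stop,ack,retry} = select{stop,ack,retry}  (&→⊕)
        • stop:
          send[Str] = recv[Str]
            offer{stop,ok,more} = select{stop,ok,more}  (&→⊕)
              • stop:
                Z ↦ Z
              • ok:
                end ↦ end
              • more:
                end ↦ end
        • ack:
          select{err,more} = offer{err,more}  (internal→external)
            • err:
              offer{retry,done} = select{retry,done}  (&→⊕)
                • retry:
                  end ↦ end
                • done:
                  end ↦ end
            • more:
              send[Str] = recv[Str]
                Z ↦ Z
        • retry:
          offer{data,err} = select{data,err}  (&→⊕)
            • data:
              recv[Bool] = send[Bool]
                Z ↦ Z
            • err:
              send[Int] = recv[Int]
                end ↦ end

recv[Bool].μZ.recv[Unit].select{stop: recv[Str].select{stop: Z, ok: end, more: end}, ack: offer{err: select{retry: end, done: end}, more: recv[Str].Z}, retry: select{data: send[Bool].Z, err: recv[Int].end}}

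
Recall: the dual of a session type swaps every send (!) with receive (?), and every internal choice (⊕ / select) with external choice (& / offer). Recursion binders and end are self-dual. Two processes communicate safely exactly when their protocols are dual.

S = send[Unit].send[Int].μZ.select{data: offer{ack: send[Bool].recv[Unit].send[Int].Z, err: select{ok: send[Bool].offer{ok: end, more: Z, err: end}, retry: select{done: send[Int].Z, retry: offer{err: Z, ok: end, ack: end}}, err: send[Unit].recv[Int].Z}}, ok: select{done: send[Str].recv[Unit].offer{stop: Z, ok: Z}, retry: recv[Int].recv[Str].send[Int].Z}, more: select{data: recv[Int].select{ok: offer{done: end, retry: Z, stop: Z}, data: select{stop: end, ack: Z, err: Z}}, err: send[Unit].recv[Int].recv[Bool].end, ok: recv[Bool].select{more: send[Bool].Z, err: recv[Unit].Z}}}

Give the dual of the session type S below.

send[Unit] ↦ recv[Unit]
  send[Int] ↦ recv[Int]
    μZ ↦ μZ  (rec unchanged)
      select{data,ok,more} ↦ offer{data,ok,more}  (internal→external)
        case data:
          offer{ack,err} ↦ select{ack,err}  (external→internal)
            case ack:
              send[Bool] ↦ recv[Bool]
                recv[Unit] ↦ send[Unit]
                  send[Int] ↦ recv[Int]
                    Z self-dual
            case err:
              select{ok,retry,err} ↦ offer{ok,retry,err}  (internal→external)
                case ok:
                  send[Bool] ↦ recv[Bool]
                    offer{ok,more,err} ↦ select{ok,more,err}  (external→internal)
                      case ok:
                        end self-dual
                      case more:
                        Z self-dual
                      case err:
                        end self-dual
                case retry:
                  select{done,retry} ↦ offer{done,retry}  (internal→external)
                    case done:
                      send[Int] ↦ recv[Int]
                        Z self-dual
                    case retry:
                      offer{err,ok,ack} ↦ select{err,ok,ack}  (external→internal)
                        case err:
                          Z self-dual
                        case ok:
                          end self-dual
                        case ack:
                          end self-dual
                case err:
                  send[Unit] ↦ recv[Unit]
                    recv[Int] ↦ send[Int]
                      Z self-dual
        case ok:
          select{done,retry} ↦ offer{done,retry}  (internal→external)
            case done:
              send[Str] ↦ recv[Str]
                recv[Unit] ↦ send[Unit]
                  offer{stop,ok} ↦ select{stop,ok}  (external→internal)
                    case stop:
                      Z self-dual
                    case ok:
                      Z self-dual
            case retry:
              recv[Int] ↦ send[Int]
                recv[Str] ↦ send[Str]
                  send[Int] ↦ recv[Int]
                    Z self-dual
        case more:
          select{data,err,ok} ↦ offer{data,err,ok}  (internal→external)
            case data:
              recv[Int] ↦ send[Int]
                select{ok,data} ↦ offer{ok,data}  (internal→external)
                  case ok:
                    offer{done,retry,stop} ↦ select{done,retry,stop}  (external→internal)
                      case done:
                        end self-dual
                      case retry:
                        Z self-dual
                      case stop:
                        Z self-dual
                  case data:
                    select{stop,ack,err} ↦ offer{stop,ack,err}  (internal→external)
                      case stop:
                        end self-dual
                      case ack:
                        Z self-dual
                      case err:
                        Z self-dual
            case err:
              send[Unit] ↦ recv[Unit]
                recv[Int] ↦ send[Int]
                  recv[Bool] ↦ send[Bool]
                    end self-dual
            case ok:
              recv[Bool] ↦ send[Bool]
                select{more,err} ↦ offer{more,err}  (internal→external)
                  case more:
                    send[Bool] ↦ recv[Bool]
                      Z self-dual
                  case err:
                    recv[Unit] ↦ send[Unit]
                      Z self-dual

recv[Unit].recv[Int].μZ.offer{data: select{ack: recv[Bool].send[Unit].recv[Int].Z, err: offer{ok: recv[Bool].select{ok: end, more: Z, err: end}, retry: offer{done: recv[Int].Z, retry: select{err: Z, ok: end, ack: end}}, err: recv[Unit].send[Int].Z}}, ok: offer{done: recv[Str].send[Unit].select{stop: Z, ok: Z}, retry: send[Int].send[Str].recv[Int].Z}, more: offer{data: send[Int].offer{ok: select{done: end, retry: Z, stop: Z}, data: offer{stop: end, ack: Z, err: Z}}, err: recv[Unit].send[Int].send[Bool].end, ok: send[Bool].offer{more: recv[Bool].Z, err: send[Unit].Z}}}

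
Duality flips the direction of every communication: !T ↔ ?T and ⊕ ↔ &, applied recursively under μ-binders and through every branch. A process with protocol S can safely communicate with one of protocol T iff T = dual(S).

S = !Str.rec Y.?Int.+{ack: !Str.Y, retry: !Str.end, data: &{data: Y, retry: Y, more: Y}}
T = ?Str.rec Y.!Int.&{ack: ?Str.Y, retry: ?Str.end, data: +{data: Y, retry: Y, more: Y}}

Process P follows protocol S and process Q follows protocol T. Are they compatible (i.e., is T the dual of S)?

!Str ‖ ?Str  ✓
  rec Y ‖ rec Y  ✓ (binder kept)
    ?Int ‖ !Int  ✓
      +{ack,retry,data} ‖ &{ack,retry,data}  ✓ same labels
        • ack:
          !Str ‖ ?Str  ✓
            Y ‖ Y  ✓
        • retry:
          !Str ‖ ?Str  ✓
            end ‖ end  ✓
        • data:
          &{data,retry,more} ‖ +{data,retry,more}  ✓ same labels
            • data:
              Y ‖ Y  ✓
            • retry:
              Y ‖ Y  ✓
            • more:
              Y ‖ Y  ✓

YES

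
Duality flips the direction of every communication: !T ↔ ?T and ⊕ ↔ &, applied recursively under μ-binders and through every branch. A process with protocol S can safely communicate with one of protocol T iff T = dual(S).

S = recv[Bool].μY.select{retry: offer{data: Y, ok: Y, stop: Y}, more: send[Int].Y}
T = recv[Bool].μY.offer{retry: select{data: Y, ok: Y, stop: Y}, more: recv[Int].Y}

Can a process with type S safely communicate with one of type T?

NO

recv[Bool] | recv[Bool]  ✗ same direction on both sides — not dual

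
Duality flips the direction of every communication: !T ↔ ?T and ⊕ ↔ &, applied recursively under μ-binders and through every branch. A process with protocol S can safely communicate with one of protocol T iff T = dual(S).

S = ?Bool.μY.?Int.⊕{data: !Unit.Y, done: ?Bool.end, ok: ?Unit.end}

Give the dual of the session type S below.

!Bool.μY.!Int.&{data: ?Unit.Y, done: !Bool.end, ok: !Unit.end}

?Bool ↦ !Bool
  μY ↦ μY  (rec unchanged)
    ?Int ↦ !Int
      ⊕{data,done,ok} ↦ &{data,done,ok}  (⊕→&)
        • data:
          !Unit ↦ ?Unit
            dual(Y) = Y
        • done:
          ?Bool ↦ !Bool
            dual(end) = end
        • ok:
          ?Unit ↦ !Unit
            dual(end) = end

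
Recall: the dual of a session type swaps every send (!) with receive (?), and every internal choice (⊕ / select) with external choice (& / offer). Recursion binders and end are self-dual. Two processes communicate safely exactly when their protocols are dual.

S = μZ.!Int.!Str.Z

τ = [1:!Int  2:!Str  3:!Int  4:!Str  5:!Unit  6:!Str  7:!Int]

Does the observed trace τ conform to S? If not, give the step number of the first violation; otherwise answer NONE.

[1] !Int  ✓  now at !Str.μZ.…
[2] !Str  ✓  now at μZ.…
[3] !Int  ✓  now at !Str.μZ.…
[4] !Str  ✓  now at μZ.…
[5] got !Unit, protocol expects !Int  ✗

5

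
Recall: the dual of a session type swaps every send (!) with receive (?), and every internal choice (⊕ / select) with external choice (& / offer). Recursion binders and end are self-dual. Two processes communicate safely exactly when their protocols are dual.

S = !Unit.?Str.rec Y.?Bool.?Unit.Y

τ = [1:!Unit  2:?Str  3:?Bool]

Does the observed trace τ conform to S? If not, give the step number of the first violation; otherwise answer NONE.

[1] !Unit  match  cont: ?Str.rec Y.…
[2] ?Str  match  cont: rec Y.…
[3] ?Bool  match  cont: ?Unit.rec Y.…
τ conforms to S (length 3)

NONE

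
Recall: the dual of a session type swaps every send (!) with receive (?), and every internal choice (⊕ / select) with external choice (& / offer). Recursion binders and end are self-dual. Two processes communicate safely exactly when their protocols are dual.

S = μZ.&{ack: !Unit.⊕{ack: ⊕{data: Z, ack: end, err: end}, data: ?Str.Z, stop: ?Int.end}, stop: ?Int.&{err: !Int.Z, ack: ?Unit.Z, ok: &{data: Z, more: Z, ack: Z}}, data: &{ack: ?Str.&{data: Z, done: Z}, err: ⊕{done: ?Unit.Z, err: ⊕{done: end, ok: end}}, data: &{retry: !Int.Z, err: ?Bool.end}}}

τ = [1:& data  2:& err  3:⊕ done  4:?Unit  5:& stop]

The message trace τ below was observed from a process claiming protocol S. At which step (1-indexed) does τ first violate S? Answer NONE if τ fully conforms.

NONE

[1] & data  match  cont: &{ack: ?Str.&{data: μZ.…, done: μZ.…}, err: ⊕{done: ?Unit.μZ.…, err: ⊕{done: end, ok: end}}, data: &{retry: !Int.μZ.…, err: ?Bool.end}}
[2] & err  match  cont: ⊕{done: ?Unit.μZ.…, err: ⊕{done: end, ok: end}}
[3] ⊕ done  match  cont: ?Unit.μZ.…
[4] ?Unit  match  cont: μZ.…
[5] & stop  match  cont: ?Int.&{err: !Int.μZ.…, ack: ?Unit.μZ.…, ok: &{data: μZ.…, more: μZ.…, ack: μZ.…}}
trace exhausted — no violation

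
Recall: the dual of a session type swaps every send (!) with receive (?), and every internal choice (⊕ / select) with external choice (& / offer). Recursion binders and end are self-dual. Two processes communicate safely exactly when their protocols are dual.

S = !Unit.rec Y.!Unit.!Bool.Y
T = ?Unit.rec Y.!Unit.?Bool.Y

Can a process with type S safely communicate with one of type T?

NO

!Unit | ?Unit  match
  rec Y | rec Y  match (μ self-dual)
    !Unit | !Unit  ✗ same direction on both sides — not dual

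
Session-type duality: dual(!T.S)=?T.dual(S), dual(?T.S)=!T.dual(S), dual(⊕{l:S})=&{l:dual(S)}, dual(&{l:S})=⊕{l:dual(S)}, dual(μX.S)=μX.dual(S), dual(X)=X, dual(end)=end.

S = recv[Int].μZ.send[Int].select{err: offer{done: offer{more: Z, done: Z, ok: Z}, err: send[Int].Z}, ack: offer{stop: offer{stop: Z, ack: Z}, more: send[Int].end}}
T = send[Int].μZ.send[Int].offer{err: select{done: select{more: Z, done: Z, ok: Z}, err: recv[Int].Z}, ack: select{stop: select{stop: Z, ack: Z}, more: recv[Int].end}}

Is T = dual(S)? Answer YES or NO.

NO

recv[Int] vs send[Int]  ✓
  μZ vs μZ  ✓ (binder kept)
    send[Int] vs send[Int]  ✗ same direction on both sides — not dual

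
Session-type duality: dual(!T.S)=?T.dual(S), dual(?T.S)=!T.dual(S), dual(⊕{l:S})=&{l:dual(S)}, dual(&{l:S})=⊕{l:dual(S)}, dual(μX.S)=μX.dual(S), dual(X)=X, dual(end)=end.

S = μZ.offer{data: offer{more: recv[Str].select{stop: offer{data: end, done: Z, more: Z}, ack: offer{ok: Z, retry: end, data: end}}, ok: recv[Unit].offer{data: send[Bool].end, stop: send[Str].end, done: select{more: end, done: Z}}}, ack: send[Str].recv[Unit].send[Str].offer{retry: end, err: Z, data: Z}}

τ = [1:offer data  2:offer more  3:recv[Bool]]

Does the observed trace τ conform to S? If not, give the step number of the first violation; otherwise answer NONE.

3

step 1: offer data  ok  now at offer{more: recv[Str].select{stop: offer{data: end, done: μZ.…, more: μZ.…}, ack: offer{ok: μZ.…, retry: end, data: end}}, ok: recv[Unit].offer{data: send[Bool].end, stop: send[Str].end, done: select{more: end, done: μZ.…}}}
step 2: offer more  ok  now at recv[Str].select{stop: offer{data: end, done: μZ.…, more: μZ.…}, ack: offer{ok: μZ.…, retry: end, data: end}}
step 3: got recv[Bool], protocol expects recv[Str]  ✗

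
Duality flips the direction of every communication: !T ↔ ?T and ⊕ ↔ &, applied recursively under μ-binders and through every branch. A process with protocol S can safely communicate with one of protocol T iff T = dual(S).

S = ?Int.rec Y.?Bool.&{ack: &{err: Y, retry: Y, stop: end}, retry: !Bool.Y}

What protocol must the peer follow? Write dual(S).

!Int.rec Y.!Bool.+{ack: +{err: Y, retry: Y, stop: end}, retry: ?Bool.Y}

?Int = !Int
  rec Y = rec Y  (binder kept)
    ?Bool = !Bool
      &{ack,retry} = +{ack,retry}  (&→⊕)
        • ack:
          &{err,retry,stop} = +{err,retry,stop}  (&→⊕)
            • err:
              Y self-dual
            • retry:
              Y self-dual
            • stop:
              end self-dual
        • retry:
          !Bool = ?Bool
            Y self-dual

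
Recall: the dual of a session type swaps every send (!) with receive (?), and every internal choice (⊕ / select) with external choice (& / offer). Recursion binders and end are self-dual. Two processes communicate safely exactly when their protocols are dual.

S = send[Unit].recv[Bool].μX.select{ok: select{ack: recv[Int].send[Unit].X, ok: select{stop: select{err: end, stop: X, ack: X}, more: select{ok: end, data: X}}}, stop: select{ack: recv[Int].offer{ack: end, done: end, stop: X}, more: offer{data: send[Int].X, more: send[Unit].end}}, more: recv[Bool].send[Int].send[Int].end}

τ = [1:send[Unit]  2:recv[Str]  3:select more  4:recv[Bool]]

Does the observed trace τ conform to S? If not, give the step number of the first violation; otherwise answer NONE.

2

step 1: send[Unit]  ✓  cont: recv[Bool].μX.…
step 2: got recv[Str], protocol expects recv[Bool]  ✗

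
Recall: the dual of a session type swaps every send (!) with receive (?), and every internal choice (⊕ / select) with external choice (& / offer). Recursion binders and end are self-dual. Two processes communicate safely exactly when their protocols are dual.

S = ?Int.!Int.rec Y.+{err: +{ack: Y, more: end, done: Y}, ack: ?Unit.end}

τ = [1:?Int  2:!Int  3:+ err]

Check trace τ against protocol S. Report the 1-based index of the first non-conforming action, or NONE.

step 1: ?Int  ✓  cont: !Int.rec Y.…
step 2: !Int  ✓  cont: rec Y.…
step 3: + err  ✓  cont: +{ack: rec Y.…, more: end, done: rec Y.…}
all 3 steps conform

NONE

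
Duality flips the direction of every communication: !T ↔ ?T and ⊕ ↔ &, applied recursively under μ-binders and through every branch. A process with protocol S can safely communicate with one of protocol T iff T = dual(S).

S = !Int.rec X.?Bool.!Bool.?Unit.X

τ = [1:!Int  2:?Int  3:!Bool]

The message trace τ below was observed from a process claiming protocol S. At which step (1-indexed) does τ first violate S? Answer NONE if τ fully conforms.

2

@1 !Int  match  residual = rec X.…
@2 got ?Int, protocol expects ?Bool  ✗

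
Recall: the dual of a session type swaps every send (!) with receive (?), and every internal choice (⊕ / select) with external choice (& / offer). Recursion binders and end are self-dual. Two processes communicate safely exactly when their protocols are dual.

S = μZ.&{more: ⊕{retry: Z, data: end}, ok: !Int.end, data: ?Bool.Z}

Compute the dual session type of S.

μZ ↦ μZ  (rec unchanged)
  &{more,ok,data} ↦ ⊕{more,ok,data}  (&→⊕)
    [more]
      ⊕{retry,data} ↦ &{retry,data}  (⊕→&)
        [retry]
          dual(Z) = Z
        [data]
          dual(end) = end
    [ok]
      !Int ↦ ?Int
        dual(end) = end
    [data]
      ?Bool ↦ !Bool
        dual(Z) = Z

μZ.⊕{more: &{retry: Z, data: end}, ok: ?Int.end, data: !Bool.Z}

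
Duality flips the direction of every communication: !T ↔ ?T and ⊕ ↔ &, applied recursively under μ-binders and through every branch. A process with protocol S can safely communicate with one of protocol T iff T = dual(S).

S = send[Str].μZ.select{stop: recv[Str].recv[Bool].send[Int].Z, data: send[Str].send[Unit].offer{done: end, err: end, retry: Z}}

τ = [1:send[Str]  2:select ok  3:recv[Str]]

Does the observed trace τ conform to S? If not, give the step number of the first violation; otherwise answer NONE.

@1 send[Str]  ok  state: μZ.…
@2 got select ok, protocol expects select stop or select data  ✗

2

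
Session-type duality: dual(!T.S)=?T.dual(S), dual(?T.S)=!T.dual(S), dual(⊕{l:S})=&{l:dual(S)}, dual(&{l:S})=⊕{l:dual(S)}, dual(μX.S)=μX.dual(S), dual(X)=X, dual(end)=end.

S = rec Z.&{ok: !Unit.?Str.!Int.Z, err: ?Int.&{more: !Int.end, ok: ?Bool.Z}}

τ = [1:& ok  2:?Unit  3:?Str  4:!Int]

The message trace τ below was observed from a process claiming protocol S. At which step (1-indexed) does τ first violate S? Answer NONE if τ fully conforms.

2

[1] & ok  match  residual = !Unit.?Str.!Int.rec Z.…
[2] got ?Unit, protocol expects !Unit  ✗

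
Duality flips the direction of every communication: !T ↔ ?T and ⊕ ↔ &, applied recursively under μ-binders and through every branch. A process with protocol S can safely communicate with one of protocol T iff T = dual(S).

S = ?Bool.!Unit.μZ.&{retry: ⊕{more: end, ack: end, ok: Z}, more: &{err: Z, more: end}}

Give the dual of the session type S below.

?Bool → !Bool
  !Unit → ?Unit
    μZ → μZ  (μ self-dual)
      &{retry,more} → ⊕{retry,more}  (&→⊕)
        • retry:
          ⊕{more,ack,ok} → &{more,ack,ok}  (select→offer)
            • more:
              end ↦ end
            • ack:
              end ↦ end
            • ok:
              Z ↦ Z
        • more:
          &{err,more} → ⊕{err,more}  (&→⊕)
            • err:
              Z ↦ Z
            • more:
              end ↦ end

!Bool.?Unit.μZ.⊕{retry: &{more: end, ack: end, ok: Z}, more: ⊕{err: Z, more: end}}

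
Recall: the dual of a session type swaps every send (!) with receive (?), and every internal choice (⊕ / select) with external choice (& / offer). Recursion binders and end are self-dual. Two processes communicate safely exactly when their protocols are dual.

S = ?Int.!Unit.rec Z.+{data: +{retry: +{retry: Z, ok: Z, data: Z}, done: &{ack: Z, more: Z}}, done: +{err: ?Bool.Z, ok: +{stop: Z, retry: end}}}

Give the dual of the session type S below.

?Int → !Int
  !Unit → ?Unit
    rec Z → rec Z  (rec unchanged)
      +{data,done} → &{data,done}  (internal→external)
        case data:
          +{retry,done} → &{retry,done}  (internal→external)
            case retry:
              +{retry,ok,data} → &{retry,ok,data}  (internal→external)
                case retry:
                  Z ↦ Z
                case ok:
                  Z ↦ Z
                case data:
                  Z ↦ Z
            case done:
              &{ack,more} → +{ack,more}  (offer→select)
                case ack:
                  Z ↦ Z
                case more:
                  Z ↦ Z
        case done:
          +{err,ok} → &{err,ok}  (internal→external)
            case err:
              ?Bool → !Bool
                Z ↦ Z
            case ok:
              +{stop,retry} → &{stop,retry}  (internal→external)
                case stop:
                  Z ↦ Z
                case retry:
                  end ↦ end

!Int.?Unit.rec Z.&{data: &{retry: &{retry: Z, ok: Z, data: Z}, done: +{ack: Z, more: Z}}, done: &{err: !Bool.Z, ok: &{stop: Z, retry: end}}}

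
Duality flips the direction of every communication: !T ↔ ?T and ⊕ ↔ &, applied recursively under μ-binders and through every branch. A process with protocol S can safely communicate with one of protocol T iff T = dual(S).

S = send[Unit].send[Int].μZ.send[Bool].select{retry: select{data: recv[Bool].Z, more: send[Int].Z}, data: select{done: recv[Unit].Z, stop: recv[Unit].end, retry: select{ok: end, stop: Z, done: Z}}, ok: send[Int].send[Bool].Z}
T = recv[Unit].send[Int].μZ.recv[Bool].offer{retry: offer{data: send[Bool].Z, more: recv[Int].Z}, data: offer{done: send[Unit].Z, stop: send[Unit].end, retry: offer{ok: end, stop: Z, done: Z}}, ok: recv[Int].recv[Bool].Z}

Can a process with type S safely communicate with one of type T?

NO

send[Unit] | recv[Unit]  ok
  send[Int] | send[Int]  ✗ same direction on both sides — not dual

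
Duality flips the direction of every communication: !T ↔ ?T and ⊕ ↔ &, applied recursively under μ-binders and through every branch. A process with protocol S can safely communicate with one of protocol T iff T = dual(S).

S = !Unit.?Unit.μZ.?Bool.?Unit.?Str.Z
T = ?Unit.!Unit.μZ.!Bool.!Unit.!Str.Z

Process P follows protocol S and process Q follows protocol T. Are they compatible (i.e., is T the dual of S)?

!Unit vs ?Unit  ok
  ?Unit vs !Unit  ok
    μZ vs μZ  ok (rec unchanged)
      ?Bool vs !Bool  ok
        ?Unit vs !Unit  ok
          ?Str vs !Str  ok
            Z vs Z  ok

YES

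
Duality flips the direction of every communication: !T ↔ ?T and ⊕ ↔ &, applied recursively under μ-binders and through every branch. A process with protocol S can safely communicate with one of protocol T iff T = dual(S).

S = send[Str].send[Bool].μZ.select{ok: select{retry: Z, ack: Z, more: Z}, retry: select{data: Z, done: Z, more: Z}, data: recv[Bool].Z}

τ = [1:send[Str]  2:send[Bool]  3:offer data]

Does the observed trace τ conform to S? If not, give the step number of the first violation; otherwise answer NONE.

3

[1] send[Str]  ✓  state: send[Bool].μZ.…
[2] send[Bool]  ✓  state: μZ.…
[3] got offer data, protocol expects select ok or select retry or select data  ✗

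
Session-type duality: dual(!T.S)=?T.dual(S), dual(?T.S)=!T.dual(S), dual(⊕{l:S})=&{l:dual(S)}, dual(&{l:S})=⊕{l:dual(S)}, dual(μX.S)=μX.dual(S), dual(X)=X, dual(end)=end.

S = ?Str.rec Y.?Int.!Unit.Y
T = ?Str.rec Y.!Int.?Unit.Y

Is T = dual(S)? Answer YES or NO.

?Str vs ?Str  ✗ same direction on both sides — not dual

NO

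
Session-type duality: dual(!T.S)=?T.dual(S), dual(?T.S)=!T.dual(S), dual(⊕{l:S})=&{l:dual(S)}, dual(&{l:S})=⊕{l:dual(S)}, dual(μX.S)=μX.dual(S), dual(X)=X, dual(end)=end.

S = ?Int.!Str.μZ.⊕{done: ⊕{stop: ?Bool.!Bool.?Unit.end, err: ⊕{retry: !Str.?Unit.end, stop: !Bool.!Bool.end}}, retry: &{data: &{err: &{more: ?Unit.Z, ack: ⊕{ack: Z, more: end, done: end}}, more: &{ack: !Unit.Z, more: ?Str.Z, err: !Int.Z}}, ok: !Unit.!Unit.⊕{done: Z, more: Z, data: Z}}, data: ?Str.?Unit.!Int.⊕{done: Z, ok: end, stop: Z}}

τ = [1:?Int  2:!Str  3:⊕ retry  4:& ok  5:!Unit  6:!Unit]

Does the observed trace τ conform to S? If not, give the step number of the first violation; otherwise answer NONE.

NONE

@1 ?Int  ✓  state: !Str.μZ.…
@2 !Str  ✓  state: μZ.…
@3 ⊕ retry  ✓  state: &{data: &{err: &{more: ?Unit.μZ.…, ack: ⊕{ack: μZ.…, more: end, done: end}}, more: &{ack: !Unit.μZ.…, more: ?Str.μZ.…, err: !Int.μZ.…}}, ok: !Unit.!Unit.⊕{done: μZ.…, more: μZ.…, data: μZ.…}}
@4 & ok  ✓  state: !Unit.!Unit.⊕{done: μZ.…, more: μZ.…, data: μZ.…}
@5 !Unit  ✓  state: !Unit.⊕{done: μZ.…, more: μZ.…, data: μZ.…}
@6 !Unit  ✓  state: ⊕{done: μZ.…, more: μZ.…, data: μZ.…}
τ conforms to S (length 6)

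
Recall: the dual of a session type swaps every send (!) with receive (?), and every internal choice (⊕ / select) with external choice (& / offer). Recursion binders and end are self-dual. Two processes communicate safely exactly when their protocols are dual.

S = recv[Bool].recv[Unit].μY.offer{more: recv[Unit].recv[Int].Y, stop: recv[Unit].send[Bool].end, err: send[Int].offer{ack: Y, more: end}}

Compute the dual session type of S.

send[Bool].send[Unit].μY.select{more: send[Unit].send[Int].Y, stop: send[Unit].recv[Bool].end, err: recv[Int].select{ack: Y, more: end}}

recv[Bool] → send[Bool]
  recv[Unit] → send[Unit]
    μY → μY  (μ self-dual)
      offer{more,stop,err} → select{more,stop,err}  (&→⊕)
        • more:
          recv[Unit] → send[Unit]
            recv[Int] → send[Int]
              Y self-dual
        • stop:
          recv[Unit] → send[Unit]
            send[Bool] → recv[Bool]
              end self-dual
        • err:
          send[Int] → recv[Int]
            offer{ack,more} → select{ack,more}  (&→⊕)
              • ack:
                Y self-dual
              • more:
                end self-dual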